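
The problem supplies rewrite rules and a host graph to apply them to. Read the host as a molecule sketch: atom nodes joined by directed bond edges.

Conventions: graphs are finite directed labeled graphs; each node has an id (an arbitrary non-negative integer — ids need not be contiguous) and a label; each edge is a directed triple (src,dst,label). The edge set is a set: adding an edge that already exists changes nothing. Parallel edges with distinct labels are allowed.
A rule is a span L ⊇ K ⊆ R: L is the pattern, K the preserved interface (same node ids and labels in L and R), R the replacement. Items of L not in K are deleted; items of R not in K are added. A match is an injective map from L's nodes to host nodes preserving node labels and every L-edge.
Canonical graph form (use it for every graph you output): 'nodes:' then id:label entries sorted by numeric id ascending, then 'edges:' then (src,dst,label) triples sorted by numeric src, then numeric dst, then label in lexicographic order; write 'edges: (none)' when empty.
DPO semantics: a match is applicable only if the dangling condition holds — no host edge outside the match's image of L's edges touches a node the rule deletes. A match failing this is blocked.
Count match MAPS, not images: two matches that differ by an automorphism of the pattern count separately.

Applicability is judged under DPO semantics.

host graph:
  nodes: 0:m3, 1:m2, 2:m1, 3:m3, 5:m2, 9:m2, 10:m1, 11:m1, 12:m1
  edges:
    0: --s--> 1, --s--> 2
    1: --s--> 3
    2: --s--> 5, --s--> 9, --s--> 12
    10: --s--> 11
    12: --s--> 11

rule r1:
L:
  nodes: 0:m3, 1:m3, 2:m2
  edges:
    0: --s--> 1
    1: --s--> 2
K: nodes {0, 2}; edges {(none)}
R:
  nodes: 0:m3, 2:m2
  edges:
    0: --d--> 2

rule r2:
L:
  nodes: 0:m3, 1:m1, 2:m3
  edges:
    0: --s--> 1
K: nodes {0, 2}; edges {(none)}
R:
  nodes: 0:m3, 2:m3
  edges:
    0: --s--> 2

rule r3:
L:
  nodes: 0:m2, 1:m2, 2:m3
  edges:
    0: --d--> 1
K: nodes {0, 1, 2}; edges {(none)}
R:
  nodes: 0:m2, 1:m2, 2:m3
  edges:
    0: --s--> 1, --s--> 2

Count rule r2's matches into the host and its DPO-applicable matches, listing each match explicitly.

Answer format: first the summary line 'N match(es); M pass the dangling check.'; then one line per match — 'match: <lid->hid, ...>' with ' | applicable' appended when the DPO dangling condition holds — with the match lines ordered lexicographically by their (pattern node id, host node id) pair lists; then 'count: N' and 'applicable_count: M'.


1 match(es); 0 pass the dangling check.
match: 0->0, 1->2, 2->3
count: 1
applicable_count: 0


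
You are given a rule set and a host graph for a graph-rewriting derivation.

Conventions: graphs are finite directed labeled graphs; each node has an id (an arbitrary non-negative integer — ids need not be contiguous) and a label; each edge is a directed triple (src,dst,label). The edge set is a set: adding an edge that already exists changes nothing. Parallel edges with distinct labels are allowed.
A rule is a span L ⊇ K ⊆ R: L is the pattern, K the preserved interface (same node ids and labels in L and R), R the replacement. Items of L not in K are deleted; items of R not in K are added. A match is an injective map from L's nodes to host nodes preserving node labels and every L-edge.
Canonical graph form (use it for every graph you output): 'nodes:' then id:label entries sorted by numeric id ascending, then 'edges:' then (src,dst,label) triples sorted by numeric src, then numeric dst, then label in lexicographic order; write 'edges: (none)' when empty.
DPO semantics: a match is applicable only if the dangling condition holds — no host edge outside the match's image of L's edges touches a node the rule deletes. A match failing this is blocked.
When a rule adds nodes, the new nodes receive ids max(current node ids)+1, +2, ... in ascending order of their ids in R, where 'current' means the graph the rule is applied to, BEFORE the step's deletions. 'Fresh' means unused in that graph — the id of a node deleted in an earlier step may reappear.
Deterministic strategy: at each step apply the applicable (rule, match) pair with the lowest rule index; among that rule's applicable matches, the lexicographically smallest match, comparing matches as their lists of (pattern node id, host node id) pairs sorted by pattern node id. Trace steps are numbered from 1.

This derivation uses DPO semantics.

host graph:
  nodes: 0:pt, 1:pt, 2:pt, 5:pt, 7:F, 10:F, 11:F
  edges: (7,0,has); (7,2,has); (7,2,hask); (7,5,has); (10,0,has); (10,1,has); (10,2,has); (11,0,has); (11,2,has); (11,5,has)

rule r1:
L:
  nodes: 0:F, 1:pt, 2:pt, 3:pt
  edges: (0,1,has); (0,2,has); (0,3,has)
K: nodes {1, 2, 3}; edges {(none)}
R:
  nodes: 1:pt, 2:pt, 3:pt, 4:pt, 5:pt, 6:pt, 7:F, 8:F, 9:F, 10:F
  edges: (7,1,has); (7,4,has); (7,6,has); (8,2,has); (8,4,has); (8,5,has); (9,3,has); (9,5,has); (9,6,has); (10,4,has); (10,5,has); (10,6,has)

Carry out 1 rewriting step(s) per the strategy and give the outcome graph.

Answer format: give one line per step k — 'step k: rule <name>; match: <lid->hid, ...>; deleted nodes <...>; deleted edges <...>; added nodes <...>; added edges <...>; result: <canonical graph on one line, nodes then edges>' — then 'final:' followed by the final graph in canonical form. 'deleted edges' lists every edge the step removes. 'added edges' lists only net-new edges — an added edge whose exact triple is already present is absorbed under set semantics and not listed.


step 1: rule r1; match: 0->10, 1->0, 2->1, 3->2; deleted nodes 10; deleted edges (10,0,has); (10,1,has); (10,2,has); added nodes 12, 13, 14, 15, 16, 17, 18; added edges (15,0,has); (15,12,has); (15,14,has); (16,1,has); (16,12,has); (16,13,has); (17,2,has); (17,13,has); (17,14,has); (18,12,has); (18,13,has); (18,14,has); result: nodes: 0:pt, 1:pt, 2:pt, 5:pt, 7:F, 11:F, 12:pt, 13:pt, 14:pt, 15:F, 16:F, 17:F, 18:F edges: (7,0,has); (7,2,has); (7,2,hask); (7,5,has); (11,0,has); (11,2,has); (11,5,has); (15,0,has); (15,12,has); (15,14,has); (16,1,has); (16,12,has); (16,13,has); (17,2,has); (17,13,has); (17,14,has); (18,12,has); (18,13,has); (18,14,has)
final:
nodes: 0:pt, 1:pt, 2:pt, 5:pt, 7:F, 11:F, 12:pt, 13:pt, 14:pt, 15:F, 16:F, 17:F, 18:F
edges: (7,0,has); (7,2,has); (7,2,hask); (7,5,has); (11,0,has); (11,2,has); (11,5,has); (15,0,has); (15,12,has); (15,14,has); (16,1,has); (16,12,has); (16,13,has); (17,2,has); (17,13,has); (17,14,has); (18,12,has); (18,13,has); (18,14,has)


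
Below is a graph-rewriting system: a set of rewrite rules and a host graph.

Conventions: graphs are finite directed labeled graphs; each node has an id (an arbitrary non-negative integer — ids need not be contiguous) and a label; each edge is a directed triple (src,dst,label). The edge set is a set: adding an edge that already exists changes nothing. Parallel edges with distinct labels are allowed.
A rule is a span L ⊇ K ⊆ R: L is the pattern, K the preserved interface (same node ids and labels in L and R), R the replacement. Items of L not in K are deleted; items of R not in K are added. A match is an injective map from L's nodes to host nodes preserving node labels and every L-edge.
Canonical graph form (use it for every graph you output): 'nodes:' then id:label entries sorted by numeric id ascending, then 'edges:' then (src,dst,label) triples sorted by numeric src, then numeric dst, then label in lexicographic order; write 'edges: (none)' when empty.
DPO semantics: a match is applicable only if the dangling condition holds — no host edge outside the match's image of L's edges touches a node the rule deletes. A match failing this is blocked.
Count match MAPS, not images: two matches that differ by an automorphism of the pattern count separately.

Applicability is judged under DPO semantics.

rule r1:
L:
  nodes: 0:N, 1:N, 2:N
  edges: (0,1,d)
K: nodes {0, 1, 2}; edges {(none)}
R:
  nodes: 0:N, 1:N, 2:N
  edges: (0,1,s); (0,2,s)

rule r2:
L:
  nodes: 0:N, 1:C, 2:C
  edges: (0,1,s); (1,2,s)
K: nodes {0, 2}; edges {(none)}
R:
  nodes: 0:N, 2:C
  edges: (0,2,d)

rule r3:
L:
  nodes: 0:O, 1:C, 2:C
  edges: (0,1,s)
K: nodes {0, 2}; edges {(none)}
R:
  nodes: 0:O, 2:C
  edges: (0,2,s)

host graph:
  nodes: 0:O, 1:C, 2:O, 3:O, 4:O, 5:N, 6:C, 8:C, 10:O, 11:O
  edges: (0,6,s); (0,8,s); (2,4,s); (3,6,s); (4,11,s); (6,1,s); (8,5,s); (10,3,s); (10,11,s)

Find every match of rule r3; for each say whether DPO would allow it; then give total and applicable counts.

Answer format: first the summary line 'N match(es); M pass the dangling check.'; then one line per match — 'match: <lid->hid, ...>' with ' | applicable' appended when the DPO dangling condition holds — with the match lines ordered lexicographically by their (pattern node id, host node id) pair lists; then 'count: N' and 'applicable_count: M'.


6 match(es); 0 pass the dangling check.
match: 0->0, 1->6, 2->1
match: 0->0, 1->6, 2->8
match: 0->0, 1->8, 2->1
match: 0->0, 1->8, 2->6
match: 0->3, 1->6, 2->1
match: 0->3, 1->6, 2->8
count: 6
applicable_count: 0


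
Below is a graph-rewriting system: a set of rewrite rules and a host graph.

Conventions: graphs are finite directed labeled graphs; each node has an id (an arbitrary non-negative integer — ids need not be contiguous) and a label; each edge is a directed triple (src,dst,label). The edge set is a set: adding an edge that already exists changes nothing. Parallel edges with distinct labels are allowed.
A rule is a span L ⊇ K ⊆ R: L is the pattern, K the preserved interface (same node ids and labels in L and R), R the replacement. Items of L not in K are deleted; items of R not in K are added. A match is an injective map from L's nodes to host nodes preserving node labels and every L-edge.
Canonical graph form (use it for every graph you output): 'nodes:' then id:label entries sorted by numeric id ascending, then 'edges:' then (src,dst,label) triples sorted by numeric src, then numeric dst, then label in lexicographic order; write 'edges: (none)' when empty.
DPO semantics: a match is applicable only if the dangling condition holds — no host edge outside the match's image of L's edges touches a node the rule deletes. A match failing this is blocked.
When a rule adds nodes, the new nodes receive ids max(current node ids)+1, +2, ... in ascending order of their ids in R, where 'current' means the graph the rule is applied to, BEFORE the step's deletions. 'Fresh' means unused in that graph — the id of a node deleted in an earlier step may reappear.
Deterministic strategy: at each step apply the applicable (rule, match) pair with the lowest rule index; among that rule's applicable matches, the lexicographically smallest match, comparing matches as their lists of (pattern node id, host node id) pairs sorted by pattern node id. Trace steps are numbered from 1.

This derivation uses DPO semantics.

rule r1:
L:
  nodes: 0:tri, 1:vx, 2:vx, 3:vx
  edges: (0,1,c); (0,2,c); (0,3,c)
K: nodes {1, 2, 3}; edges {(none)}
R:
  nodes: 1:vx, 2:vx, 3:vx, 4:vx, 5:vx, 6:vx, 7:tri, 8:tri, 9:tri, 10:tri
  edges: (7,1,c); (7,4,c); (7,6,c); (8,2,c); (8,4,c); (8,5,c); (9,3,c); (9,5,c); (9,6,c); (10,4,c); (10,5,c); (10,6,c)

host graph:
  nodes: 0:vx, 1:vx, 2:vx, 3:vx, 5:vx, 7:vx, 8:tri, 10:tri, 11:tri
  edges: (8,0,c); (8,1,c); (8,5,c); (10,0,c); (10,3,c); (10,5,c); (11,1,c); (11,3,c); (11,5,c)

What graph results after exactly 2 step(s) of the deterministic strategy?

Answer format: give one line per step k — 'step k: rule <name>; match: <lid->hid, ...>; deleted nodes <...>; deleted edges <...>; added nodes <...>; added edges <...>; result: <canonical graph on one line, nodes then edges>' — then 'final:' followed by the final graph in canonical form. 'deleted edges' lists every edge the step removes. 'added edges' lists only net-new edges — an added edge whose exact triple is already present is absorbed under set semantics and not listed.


step 1: rule r1; match: 0->8, 1->0, 2->1, 3->5; deleted nodes 8; deleted edges (8,0,c); (8,1,c); (8,5,c); added nodes 12, 13, 14, 15, 16, 17, 18; added edges (15,0,c); (15,12,c); (15,14,c); (16,1,c); (16,12,c); (16,13,c); (17,5,c); (17,13,c); (17,14,c); (18,12,c); (18,13,c); (18,14,c); result: nodes: 0:vx, 1:vx, 2:vx, 3:vx, 5:vx, 7:vx, 10:tri, 11:tri, 12:vx, 13:vx, 14:vx, 15:tri, 16:tri, 17:tri, 18:tri edges: (10,0,c); (10,3,c); (10,5,c); (11,1,c); (11,3,c); (11,5,c); (15,0,c); (15,12,c); (15,14,c); (16,1,c); (16,12,c); (16,13,c); (17,5,c); (17,13,c); (17,14,c); (18,12,c); (18,13,c); (18,14,c)
step 2: rule r1; match: 0->10, 1->0, 2->3, 3->5; deleted nodes 10; deleted edges (10,0,c); (10,3,c); (10,5,c); added nodes 19, 20, 21, 22, 23, 24, 25; added edges (22,0,c); (22,19,c); (22,21,c); (23,3,c); (23,19,c); (23,20,c); (24,5,c); (24,20,c); (24,21,c); (25,19,c); (25,20,c); (25,21,c); result: nodes: 0:vx, 1:vx, 2:vx, 3:vx, 5:vx, 7:vx, 11:tri, 12:vx, 13:vx, 14:vx, 15:tri, 16:tri, 17:tri, 18:tri, 19:vx, 20:vx, 21:vx, 22:tri, 23:tri, 24:tri, 25:tri edges: (11,1,c); (11,3,c); (11,5,c); (15,0,c); (15,12,c); (15,14,c); (16,1,c); (16,12,c); (16,13,c); (17,5,c); (17,13,c); (17,14,c); (18,12,c); (18,13,c); (18,14,c); (22,0,c); (22,19,c); (22,21,c); (23,3,c); (23,19,c); (23,20,c); (24,5,c); (24,20,c); (24,21,c); (25,19,c); (25,20,c); (25,21,c)
final:
nodes: 0:vx, 1:vx, 2:vx, 3:vx, 5:vx, 7:vx, 11:tri, 12:vx, 13:vx, 14:vx, 15:tri, 16:tri, 17:tri, 18:tri, 19:vx, 20:vx, 21:vx, 22:tri, 23:tri, 24:tri, 25:tri
edges: (11,1,c); (11,3,c); (11,5,c); (15,0,c); (15,12,c); (15,14,c); (16,1,c); (16,12,c); (16,13,c); (17,5,c); (17,13,c); (17,14,c); (18,12,c); (18,13,c); (18,14,c); (22,0,c); (22,19,c); (22,21,c); (23,3,c); (23,19,c); (23,20,c); (24,5,c); (24,20,c); (24,21,c); (25,19,c); (25,20,c); (25,21,c)


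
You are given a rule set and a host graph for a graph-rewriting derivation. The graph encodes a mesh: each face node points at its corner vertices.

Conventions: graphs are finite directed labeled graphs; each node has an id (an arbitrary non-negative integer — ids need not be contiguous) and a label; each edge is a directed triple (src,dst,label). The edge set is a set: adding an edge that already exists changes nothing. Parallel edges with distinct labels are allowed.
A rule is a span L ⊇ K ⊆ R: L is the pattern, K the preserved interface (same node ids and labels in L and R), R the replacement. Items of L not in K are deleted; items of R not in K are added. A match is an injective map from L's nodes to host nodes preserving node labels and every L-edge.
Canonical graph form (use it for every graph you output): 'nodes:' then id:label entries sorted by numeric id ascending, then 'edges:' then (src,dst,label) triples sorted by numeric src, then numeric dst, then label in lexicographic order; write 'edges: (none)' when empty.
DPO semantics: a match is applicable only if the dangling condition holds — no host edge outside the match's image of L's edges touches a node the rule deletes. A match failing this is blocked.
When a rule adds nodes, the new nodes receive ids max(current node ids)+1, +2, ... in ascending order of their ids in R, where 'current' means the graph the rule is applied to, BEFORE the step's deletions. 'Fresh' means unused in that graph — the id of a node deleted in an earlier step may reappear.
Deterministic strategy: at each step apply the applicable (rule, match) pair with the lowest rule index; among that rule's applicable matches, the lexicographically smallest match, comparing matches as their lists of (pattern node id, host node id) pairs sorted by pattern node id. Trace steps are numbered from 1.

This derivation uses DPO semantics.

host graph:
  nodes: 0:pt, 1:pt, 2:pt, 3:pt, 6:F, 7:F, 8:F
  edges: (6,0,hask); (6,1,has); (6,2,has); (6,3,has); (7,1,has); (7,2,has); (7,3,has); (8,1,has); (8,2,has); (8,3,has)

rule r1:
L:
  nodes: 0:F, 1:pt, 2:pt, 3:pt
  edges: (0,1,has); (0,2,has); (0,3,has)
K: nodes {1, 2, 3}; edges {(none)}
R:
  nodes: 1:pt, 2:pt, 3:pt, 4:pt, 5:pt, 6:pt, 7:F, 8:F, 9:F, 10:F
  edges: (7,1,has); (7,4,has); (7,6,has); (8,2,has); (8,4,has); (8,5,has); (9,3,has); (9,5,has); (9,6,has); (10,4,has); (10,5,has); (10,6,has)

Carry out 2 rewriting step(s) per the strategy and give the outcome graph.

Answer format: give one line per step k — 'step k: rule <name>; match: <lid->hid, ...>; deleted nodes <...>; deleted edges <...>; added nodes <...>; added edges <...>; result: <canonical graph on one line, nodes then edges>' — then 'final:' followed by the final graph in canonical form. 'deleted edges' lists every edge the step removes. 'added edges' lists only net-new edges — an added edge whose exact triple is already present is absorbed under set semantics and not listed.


step 1: rule r1; match: 0->7, 1->1, 2->2, 3->3; deleted nodes 7; deleted edges (7,1,has); (7,2,has); (7,3,has); added nodes 9, 10, 11, 12, 13, 14, 15; added edges (12,1,has); (12,9,has); (12,11,has); (13,2,has); (13,9,has); (13,10,has); (14,3,has); (14,10,has); (14,11,has); (15,9,has); (15,10,has); (15,11,has); result: nodes: 0:pt, 1:pt, 2:pt, 3:pt, 6:F, 8:F, 9:pt, 10:pt, 11:pt, 12:F, 13:F, 14:F, 15:F edges: (6,0,hask); (6,1,has); (6,2,has); (6,3,has); (8,1,has); (8,2,has); (8,3,has); (12,1,has); (12,9,has); (12,11,has); (13,2,has); (13,9,has); (13,10,has); (14,3,has); (14,10,has); (14,11,has); (15,9,has); (15,10,has); (15,11,has)
step 2: rule r1; match: 0->8, 1->1, 2->2, 3->3; deleted nodes 8; deleted edges (8,1,has); (8,2,has); (8,3,has); added nodes 16, 17, 18, 19, 20, 21, 22; added edges (19,1,has); (19,16,has); (19,18,has); (20,2,has); (20,16,has); (20,17,has); (21,3,has); (21,17,has); (21,18,has); (22,16,has); (22,17,has); (22,18,has); result: nodes: 0:pt, 1:pt, 2:pt, 3:pt, 6:F, 9:pt, 10:pt, 11:pt, 12:F, 13:F, 14:F, 15:F, 16:pt, 17:pt, 18:pt, 19:F, 20:F, 21:F, 22:F edges: (6,0,hask); (6,1,has); (6,2,has); (6,3,has); (12,1,has); (12,9,has); (12,11,has); (13,2,has); (13,9,has); (13,10,has); (14,3,has); (14,10,has); (14,11,has); (15,9,has); (15,10,has); (15,11,has); (19,1,has); (19,16,has); (19,18,has); (20,2,has); (20,16,has); (20,17,has); (21,3,has); (21,17,has); (21,18,has); (22,16,has); (22,17,has); (22,18,has)
final:
nodes: 0:pt, 1:pt, 2:pt, 3:pt, 6:F, 9:pt, 10:pt, 11:pt, 12:F, 13:F, 14:F, 15:F, 16:pt, 17:pt, 18:pt, 19:F, 20:F, 21:F, 22:F
edges: (6,0,hask); (6,1,has); (6,2,has); (6,3,has); (12,1,has); (12,9,has); (12,11,has); (13,2,has); (13,9,has); (13,10,has); (14,3,has); (14,10,has); (14,11,has); (15,9,has); (15,10,has); (15,11,has); (19,1,has); (19,16,has); (19,18,has); (20,2,has); (20,16,has); (20,17,has); (21,3,has); (21,17,has); (21,18,has); (22,16,has); (22,17,has); (22,18,has)


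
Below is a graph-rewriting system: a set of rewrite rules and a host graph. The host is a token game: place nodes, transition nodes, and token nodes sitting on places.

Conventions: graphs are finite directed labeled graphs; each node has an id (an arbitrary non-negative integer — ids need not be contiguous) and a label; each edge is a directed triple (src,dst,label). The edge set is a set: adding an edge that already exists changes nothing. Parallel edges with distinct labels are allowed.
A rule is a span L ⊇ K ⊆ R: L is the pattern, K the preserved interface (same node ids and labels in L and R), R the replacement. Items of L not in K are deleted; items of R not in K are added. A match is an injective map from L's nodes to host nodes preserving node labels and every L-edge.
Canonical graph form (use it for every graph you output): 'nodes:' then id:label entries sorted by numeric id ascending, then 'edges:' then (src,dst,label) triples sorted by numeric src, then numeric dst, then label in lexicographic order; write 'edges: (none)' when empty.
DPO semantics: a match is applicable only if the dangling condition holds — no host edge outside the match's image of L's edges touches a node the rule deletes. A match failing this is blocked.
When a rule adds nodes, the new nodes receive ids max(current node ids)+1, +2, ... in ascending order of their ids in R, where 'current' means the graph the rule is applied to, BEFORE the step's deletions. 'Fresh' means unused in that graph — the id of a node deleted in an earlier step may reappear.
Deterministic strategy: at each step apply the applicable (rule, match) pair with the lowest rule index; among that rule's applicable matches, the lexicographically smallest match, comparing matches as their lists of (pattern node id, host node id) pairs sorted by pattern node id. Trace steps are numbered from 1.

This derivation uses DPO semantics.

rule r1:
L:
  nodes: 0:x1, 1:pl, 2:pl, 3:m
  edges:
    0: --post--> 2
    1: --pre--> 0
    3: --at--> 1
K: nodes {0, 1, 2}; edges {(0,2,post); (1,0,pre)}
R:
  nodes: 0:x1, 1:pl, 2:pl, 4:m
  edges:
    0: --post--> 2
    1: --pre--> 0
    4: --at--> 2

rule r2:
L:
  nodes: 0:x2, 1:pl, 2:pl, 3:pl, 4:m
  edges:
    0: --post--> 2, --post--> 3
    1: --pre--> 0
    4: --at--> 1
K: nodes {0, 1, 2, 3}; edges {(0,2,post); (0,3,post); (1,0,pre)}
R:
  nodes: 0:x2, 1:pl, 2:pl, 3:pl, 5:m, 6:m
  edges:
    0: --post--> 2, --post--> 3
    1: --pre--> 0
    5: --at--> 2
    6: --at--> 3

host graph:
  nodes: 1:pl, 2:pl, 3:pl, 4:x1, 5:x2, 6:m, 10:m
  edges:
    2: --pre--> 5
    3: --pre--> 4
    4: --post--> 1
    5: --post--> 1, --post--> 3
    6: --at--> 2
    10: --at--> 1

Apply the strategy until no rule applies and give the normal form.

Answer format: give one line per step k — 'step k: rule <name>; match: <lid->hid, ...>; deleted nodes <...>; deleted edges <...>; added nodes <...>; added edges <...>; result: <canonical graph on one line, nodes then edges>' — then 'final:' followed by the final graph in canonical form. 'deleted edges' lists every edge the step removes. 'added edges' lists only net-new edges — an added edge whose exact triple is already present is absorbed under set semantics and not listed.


step 1: rule r2; match: 0->5, 1->2, 2->1, 3->3, 4->6; deleted nodes 6; deleted edges (6,2,at); added nodes 11, 12; added edges (11,1,at); (12,3,at); result: nodes: 1:pl, 2:pl, 3:pl, 4:x1, 5:x2, 10:m, 11:m, 12:m edges: (2,5,pre); (3,4,pre); (4,1,post); (5,1,post); (5,3,post); (10,1,at); (11,1,at); (12,3,at)
step 2: rule r1; match: 0->4, 1->3, 2->1, 3->12; deleted nodes 12; deleted edges (12,3,at); added nodes 13; added edges (13,1,at); result: nodes: 1:pl, 2:pl, 3:pl, 4:x1, 5:x2, 10:m, 11:m, 13:m edges: (2,5,pre); (3,4,pre); (4,1,post); (5,1,post); (5,3,post); (10,1,at); (11,1,at); (13,1,at)
final:
nodes: 1:pl, 2:pl, 3:pl, 4:x1, 5:x2, 10:m, 11:m, 13:m
edges: (2,5,pre); (3,4,pre); (4,1,post); (5,1,post); (5,3,post); (10,1,at); (11,1,at); (13,1,at)


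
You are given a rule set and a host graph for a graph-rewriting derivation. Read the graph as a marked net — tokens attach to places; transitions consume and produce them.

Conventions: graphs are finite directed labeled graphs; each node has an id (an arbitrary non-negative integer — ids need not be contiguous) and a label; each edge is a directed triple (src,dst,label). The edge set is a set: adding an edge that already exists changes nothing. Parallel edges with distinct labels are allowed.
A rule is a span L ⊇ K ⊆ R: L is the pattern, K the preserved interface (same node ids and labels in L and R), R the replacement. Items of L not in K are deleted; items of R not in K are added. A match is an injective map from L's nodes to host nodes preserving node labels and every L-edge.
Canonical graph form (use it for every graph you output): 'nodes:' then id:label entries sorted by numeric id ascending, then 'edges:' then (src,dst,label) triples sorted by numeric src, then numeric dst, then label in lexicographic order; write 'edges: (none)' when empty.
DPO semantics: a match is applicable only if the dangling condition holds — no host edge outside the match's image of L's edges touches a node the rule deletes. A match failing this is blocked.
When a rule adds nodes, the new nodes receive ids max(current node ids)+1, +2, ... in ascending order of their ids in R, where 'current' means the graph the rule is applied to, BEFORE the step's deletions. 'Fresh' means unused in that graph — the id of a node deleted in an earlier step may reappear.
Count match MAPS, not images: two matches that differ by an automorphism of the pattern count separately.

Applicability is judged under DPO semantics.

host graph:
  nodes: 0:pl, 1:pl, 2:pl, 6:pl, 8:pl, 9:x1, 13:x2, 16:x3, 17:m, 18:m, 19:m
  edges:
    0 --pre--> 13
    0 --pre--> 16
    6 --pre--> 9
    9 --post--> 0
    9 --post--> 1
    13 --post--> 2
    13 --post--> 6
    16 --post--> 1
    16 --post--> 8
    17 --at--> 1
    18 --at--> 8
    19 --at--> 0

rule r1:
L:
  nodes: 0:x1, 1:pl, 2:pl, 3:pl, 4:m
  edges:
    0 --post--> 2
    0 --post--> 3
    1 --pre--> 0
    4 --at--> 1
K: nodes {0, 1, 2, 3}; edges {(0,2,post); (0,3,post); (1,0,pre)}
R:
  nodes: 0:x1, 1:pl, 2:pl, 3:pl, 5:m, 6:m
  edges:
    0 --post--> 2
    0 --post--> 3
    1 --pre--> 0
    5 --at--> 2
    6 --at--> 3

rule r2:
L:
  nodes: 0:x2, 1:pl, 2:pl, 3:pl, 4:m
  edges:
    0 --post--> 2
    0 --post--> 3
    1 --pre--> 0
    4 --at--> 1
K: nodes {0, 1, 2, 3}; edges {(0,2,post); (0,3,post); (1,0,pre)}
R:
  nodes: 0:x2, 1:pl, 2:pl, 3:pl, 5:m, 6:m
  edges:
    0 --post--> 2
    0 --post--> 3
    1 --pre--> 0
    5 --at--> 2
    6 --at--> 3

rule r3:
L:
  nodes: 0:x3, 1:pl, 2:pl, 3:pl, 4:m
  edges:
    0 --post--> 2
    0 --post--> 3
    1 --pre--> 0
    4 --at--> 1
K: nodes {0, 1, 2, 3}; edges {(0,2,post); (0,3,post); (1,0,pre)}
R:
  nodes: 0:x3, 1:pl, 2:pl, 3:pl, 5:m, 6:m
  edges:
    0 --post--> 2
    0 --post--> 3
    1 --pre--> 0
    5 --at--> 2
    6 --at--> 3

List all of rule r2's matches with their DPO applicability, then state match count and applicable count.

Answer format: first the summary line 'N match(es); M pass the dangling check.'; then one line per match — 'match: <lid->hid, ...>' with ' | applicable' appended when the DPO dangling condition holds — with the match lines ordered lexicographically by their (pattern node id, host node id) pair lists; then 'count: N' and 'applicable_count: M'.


2 match(es); 2 pass the dangling check.
match: 0->13, 1->0, 2->2, 3->6, 4->19 | applicable
match: 0->13, 1->0, 2->6, 3->2, 4->19 | applicable
count: 2
applicable_count: 2


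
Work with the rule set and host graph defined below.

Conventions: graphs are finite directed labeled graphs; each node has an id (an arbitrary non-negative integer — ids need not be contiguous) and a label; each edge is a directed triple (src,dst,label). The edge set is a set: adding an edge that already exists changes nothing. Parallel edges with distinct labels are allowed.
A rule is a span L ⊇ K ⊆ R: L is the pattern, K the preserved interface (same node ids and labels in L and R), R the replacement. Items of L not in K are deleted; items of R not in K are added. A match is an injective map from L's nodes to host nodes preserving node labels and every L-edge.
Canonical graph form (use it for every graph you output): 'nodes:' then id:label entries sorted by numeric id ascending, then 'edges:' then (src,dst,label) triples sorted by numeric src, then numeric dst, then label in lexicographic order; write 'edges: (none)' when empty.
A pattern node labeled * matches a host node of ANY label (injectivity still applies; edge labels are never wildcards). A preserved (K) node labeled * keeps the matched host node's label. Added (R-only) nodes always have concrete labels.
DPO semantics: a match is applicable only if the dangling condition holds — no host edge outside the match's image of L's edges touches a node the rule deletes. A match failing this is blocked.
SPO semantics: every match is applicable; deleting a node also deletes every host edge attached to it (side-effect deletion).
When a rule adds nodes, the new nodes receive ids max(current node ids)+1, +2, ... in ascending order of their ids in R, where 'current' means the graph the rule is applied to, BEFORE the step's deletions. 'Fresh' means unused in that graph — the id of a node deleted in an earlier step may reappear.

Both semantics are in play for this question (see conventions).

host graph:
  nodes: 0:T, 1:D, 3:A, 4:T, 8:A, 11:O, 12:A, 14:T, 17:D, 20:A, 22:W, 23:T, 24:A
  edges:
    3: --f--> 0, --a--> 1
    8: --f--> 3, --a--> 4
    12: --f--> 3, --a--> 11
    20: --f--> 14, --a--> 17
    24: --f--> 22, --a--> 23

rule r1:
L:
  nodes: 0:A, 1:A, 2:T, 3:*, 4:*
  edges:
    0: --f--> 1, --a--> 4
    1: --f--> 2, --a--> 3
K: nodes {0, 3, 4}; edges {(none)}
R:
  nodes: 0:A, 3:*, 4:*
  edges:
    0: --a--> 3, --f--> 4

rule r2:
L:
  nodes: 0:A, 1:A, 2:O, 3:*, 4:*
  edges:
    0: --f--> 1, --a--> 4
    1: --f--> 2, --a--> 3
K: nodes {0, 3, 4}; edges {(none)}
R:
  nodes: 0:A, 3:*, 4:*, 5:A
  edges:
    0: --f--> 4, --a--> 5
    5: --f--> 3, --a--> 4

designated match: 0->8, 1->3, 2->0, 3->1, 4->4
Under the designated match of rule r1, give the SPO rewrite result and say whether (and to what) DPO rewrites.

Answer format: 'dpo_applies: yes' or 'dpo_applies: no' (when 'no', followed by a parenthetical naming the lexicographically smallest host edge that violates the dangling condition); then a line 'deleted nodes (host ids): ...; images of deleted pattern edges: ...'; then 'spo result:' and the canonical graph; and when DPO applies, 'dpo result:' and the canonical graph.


dpo_applies: no
(the rule deletes node 3, which keeps host edge (12,3,f) outside the match image — the dangling condition fails, DPO blocks; SPO proceeds and side-deletes such edges)
deleted nodes (host ids): 0, 3; images of deleted pattern edges: (3,0,f); (3,1,a); (8,3,f); (8,4,a)
spo result:
nodes: 1:D, 4:T, 8:A, 11:O, 12:A, 14:T, 17:D, 20:A, 22:W, 23:T, 24:A
edges: (8,1,a); (8,4,f); (12,11,a); (20,14,f); (20,17,a); (24,22,f); (24,23,a)


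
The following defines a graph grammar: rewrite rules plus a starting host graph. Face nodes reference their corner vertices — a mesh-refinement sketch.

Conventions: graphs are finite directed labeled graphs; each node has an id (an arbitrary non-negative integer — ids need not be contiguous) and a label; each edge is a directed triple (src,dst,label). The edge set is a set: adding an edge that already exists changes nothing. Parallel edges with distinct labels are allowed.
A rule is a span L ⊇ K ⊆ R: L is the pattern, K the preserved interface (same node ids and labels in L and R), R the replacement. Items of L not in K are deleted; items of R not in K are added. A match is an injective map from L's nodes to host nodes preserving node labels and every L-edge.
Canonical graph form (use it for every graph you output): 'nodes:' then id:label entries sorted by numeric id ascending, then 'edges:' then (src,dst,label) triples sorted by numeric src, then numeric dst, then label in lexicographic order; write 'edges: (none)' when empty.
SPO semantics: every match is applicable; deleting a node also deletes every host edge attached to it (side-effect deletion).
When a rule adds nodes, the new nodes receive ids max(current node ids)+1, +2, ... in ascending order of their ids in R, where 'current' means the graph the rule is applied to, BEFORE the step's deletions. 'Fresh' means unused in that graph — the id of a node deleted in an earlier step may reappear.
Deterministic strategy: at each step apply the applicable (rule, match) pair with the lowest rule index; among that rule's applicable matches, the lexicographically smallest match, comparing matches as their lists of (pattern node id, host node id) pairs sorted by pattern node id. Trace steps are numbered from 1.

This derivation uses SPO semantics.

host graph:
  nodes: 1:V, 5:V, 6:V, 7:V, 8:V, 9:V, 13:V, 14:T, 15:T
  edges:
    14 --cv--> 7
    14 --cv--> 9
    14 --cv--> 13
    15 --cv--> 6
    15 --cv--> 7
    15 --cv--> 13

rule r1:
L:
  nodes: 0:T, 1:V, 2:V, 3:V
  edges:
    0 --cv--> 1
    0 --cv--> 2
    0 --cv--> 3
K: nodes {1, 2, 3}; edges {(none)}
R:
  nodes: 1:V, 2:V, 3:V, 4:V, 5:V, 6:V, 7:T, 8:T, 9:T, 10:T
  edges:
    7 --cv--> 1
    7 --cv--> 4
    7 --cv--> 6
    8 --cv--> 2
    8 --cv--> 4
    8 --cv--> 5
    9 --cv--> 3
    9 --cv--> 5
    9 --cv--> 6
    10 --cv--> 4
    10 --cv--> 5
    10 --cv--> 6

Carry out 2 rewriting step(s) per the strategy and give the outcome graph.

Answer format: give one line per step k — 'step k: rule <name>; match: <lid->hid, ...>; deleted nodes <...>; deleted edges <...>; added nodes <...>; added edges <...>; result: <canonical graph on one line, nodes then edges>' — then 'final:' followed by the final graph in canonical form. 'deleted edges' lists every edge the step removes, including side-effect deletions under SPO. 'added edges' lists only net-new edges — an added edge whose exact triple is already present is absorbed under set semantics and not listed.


step 1: rule r1; match: 0->14, 1->7, 2->9, 3->13; deleted nodes 14; deleted edges (14,7,cv); (14,9,cv); (14,13,cv); added nodes 16, 17, 18, 19, 20, 21, 22; added edges (19,7,cv); (19,16,cv); (19,18,cv); (20,9,cv); (20,16,cv); (20,17,cv); (21,13,cv); (21,17,cv); (21,18,cv); (22,16,cv); (22,17,cv); (22,18,cv); result: nodes: 1:V, 5:V, 6:V, 7:V, 8:V, 9:V, 13:V, 15:T, 16:V, 17:V, 18:V, 19:T, 20:T, 21:T, 22:T edges: (15,6,cv); (15,7,cv); (15,13,cv); (19,7,cv); (19,16,cv); (19,18,cv); (20,9,cv); (20,16,cv); (20,17,cv); (21,13,cv); (21,17,cv); (21,18,cv); (22,16,cv); (22,17,cv); (22,18,cv)
step 2: rule r1; match: 0->15, 1->6, 2->7, 3->13; deleted nodes 15; deleted edges (15,6,cv); (15,7,cv); (15,13,cv); added nodes 23, 24, 25, 26, 27, 28, 29; added edges (26,6,cv); (26,23,cv); (26,25,cv); (27,7,cv); (27,23,cv); (27,24,cv); (28,13,cv); (28,24,cv); (28,25,cv); (29,23,cv); (29,24,cv); (29,25,cv); result: nodes: 1:V, 5:V, 6:V, 7:V, 8:V, 9:V, 13:V, 16:V, 17:V, 18:V, 19:T, 20:T, 21:T, 22:T, 23:V, 24:V, 25:V, 26:T, 27:T, 28:T, 29:T edges: (19,7,cv); (19,16,cv); (19,18,cv); (20,9,cv); (20,16,cv); (20,17,cv); (21,13,cv); (21,17,cv); (21,18,cv); (22,16,cv); (22,17,cv); (22,18,cv); (26,6,cv); (26,23,cv); (26,25,cv); (27,7,cv); (27,23,cv); (27,24,cv); (28,13,cv); (28,24,cv); (28,25,cv); (29,23,cv); (29,24,cv); (29,25,cv)
final:
nodes: 1:V, 5:V, 6:V, 7:V, 8:V, 9:V, 13:V, 16:V, 17:V, 18:V, 19:T, 20:T, 21:T, 22:T, 23:V, 24:V, 25:V, 26:T, 27:T, 28:T, 29:T
edges: (19,7,cv); (19,16,cv); (19,18,cv); (20,9,cv); (20,16,cv); (20,17,cv); (21,13,cv); (21,17,cv); (21,18,cv); (22,16,cv); (22,17,cv); (22,18,cv); (26,6,cv); (26,23,cv); (26,25,cv); (27,7,cv); (27,23,cv); (27,24,cv); (28,13,cv); (28,24,cv); (28,25,cv); (29,23,cv); (29,24,cv); (29,25,cv)


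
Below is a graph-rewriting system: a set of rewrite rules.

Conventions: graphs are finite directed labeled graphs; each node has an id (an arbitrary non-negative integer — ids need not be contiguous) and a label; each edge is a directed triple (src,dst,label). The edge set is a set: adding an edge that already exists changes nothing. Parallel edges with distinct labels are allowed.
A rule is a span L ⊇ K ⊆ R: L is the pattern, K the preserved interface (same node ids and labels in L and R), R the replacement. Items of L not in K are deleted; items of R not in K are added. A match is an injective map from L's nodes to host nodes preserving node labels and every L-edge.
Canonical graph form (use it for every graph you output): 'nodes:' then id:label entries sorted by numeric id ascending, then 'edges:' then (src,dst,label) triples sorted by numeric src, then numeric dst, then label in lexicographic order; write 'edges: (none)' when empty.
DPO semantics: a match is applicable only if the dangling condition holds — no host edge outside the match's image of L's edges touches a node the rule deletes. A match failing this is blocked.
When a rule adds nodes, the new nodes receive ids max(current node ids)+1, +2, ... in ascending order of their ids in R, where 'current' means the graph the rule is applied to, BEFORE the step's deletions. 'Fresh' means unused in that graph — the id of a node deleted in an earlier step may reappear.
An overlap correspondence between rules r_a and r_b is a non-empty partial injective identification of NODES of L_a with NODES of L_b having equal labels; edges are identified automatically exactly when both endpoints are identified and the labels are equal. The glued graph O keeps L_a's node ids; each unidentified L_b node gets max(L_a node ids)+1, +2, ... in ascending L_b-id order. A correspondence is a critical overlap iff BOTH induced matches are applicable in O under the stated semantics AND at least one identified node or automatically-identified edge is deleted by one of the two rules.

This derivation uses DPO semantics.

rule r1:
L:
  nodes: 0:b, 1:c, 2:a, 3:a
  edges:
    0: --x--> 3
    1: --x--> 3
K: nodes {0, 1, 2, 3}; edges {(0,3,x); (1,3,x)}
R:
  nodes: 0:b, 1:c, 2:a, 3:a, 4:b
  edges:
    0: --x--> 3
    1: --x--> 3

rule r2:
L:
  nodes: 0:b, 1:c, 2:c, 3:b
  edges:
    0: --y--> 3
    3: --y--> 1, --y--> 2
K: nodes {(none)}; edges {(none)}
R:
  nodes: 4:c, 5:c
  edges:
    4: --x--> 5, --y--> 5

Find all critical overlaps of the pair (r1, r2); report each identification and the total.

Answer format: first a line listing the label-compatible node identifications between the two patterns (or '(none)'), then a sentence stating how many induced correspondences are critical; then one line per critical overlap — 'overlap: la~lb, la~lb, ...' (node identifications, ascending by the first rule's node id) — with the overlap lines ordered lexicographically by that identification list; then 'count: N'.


label-compatible node identifications between L(r1) and L(r2): 0~0, 0~3, 1~1, 1~2
0 of the induced correspondences are critical overlaps of r1 and r2.
count: 0


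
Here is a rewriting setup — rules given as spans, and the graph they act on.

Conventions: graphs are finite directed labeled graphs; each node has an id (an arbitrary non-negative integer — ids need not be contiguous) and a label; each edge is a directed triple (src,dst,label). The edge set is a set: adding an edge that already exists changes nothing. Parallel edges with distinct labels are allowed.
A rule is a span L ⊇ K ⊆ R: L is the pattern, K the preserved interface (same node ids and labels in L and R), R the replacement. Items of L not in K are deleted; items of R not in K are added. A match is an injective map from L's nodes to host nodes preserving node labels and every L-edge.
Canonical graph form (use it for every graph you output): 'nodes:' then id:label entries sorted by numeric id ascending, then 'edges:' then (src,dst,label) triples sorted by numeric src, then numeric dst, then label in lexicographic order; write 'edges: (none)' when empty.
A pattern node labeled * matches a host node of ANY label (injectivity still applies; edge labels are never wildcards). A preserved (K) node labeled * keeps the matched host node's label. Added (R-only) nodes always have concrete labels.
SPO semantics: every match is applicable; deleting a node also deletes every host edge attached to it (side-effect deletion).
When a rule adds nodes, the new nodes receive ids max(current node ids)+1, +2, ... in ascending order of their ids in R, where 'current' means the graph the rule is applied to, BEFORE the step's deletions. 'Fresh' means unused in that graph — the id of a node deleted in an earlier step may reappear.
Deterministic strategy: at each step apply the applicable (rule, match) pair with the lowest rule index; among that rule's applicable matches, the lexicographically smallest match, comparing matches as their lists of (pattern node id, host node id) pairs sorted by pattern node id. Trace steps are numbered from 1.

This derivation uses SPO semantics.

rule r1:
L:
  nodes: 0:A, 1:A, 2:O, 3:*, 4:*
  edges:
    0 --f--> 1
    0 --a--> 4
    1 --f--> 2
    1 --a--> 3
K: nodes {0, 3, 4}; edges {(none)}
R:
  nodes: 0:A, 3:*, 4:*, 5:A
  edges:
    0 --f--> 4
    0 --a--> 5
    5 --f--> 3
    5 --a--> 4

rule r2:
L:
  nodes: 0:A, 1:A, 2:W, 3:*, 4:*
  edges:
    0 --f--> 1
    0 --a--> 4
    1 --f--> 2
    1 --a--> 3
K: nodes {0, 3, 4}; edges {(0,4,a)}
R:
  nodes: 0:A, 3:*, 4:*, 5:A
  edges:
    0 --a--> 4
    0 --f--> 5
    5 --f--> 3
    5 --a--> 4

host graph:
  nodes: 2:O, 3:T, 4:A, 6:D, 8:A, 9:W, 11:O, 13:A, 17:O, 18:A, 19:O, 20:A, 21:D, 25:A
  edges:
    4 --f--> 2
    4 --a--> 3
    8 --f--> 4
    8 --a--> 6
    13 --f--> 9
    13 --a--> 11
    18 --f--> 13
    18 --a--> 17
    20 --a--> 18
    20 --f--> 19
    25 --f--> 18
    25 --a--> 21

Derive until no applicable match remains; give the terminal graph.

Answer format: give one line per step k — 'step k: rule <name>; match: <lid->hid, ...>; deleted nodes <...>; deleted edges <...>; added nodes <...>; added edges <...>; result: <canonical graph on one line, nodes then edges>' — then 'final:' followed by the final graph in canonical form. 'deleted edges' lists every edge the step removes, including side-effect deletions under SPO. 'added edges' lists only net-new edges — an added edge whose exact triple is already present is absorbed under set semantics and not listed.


step 1: rule r1; match: 0->8, 1->4, 2->2, 3->3, 4->6; deleted nodes 2, 4; deleted edges (4,2,f); (4,3,a); (8,4,f); (8,6,a); added nodes 26; added edges (8,6,f); (8,26,a); (26,3,f); (26,6,a); result: nodes: 3:T, 6:D, 8:A, 9:W, 11:O, 13:A, 17:O, 18:A, 19:O, 20:A, 21:D, 25:A, 26:A edges: (8,6,f); (8,26,a); (13,9,f); (13,11,a); (18,13,f); (18,17,a); (20,18,a); (20,19,f); (25,18,f); (25,21,a); (26,3,f); (26,6,a)
step 2: rule r2; match: 0->18, 1->13, 2->9, 3->11, 4->17; deleted nodes 9, 13; deleted edges (13,9,f); (13,11,a); (18,13,f); added nodes 27; added edges (18,27,f); (27,11,f); (27,17,a); result: nodes: 3:T, 6:D, 8:A, 11:O, 17:O, 18:A, 19:O, 20:A, 21:D, 25:A, 26:A, 27:A edges: (8,6,f); (8,26,a); (18,17,a); (18,27,f); (20,18,a); (20,19,f); (25,18,f); (25,21,a); (26,3,f); (26,6,a); (27,11,f); (27,17,a)
final:
nodes: 3:T, 6:D, 8:A, 11:O, 17:O, 18:A, 19:O, 20:A, 21:D, 25:A, 26:A, 27:A
edges: (8,6,f); (8,26,a); (18,17,a); (18,27,f); (20,18,a); (20,19,f); (25,18,f); (25,21,a); (26,3,f); (26,6,a); (27,11,f); (27,17,a)
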